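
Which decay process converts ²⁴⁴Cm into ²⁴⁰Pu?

alpha decay

ΔA = 240 − 244 = -4; ΔZ = 94 − 96 = -2.
A drops by 4 and Z drops by 2 — the signature of alpha emission.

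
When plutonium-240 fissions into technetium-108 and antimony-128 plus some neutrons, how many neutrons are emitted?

4

Conserve mass number: 240 = 108 + 128 + k, so k = 240 − 236 = 4.
Check atomic number: 94 = 43 + 51 + 0 = 94. ✓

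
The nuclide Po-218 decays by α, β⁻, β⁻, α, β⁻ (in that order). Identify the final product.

Bi-210

Start: (A, Z) = (218, 84).
After α: (214, 82).
After β⁻: (214, 83).
After β⁻: (214, 84).
After α: (210, 82).
After β⁻: (210, 83).
Z = 83 is bismuth.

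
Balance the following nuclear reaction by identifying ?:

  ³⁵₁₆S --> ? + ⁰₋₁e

Cl-35

Conserve mass number: 35 = A + 0, so A = 35.
Conserve atomic number: 16 = Z − 1, so Z = 17.
Z = 17 is chlorine, so the species is ³⁵₁₇Cl.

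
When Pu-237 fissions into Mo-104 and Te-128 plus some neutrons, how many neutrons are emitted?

5

Conserve mass number: 237 = 104 + 128 + k, so k = 237 − 232 = 5.
Check atomic number: 94 = 42 + 52 + 0 = 94. ✓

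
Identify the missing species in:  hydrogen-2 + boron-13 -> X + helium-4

Be-11

Conserve mass number: 2 + 13 = A + 4, so A = 11.
Conserve atomic number: 1 + 5 = Z + 2, so Z = 4.
Z = 4 is beryllium, so the species is beryllium-11.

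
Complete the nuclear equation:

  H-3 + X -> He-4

Conserve mass number: 3 + A = 4, so A = 1.
Conserve atomic number: 1 + Z = 2, so Z = 1.
A = 1 and Z = 1 is H-1 — a proton.

proton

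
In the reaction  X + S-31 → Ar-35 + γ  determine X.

alpha particle

Conserve mass number: A + 31 = 35 + 0, so A = 4.
Conserve atomic number: Z + 16 = 18 + 0, so Z = 2.
A = 4 and Z = 2 is He-4 — an alpha particle.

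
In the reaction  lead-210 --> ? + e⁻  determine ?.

Bi-210

Conserve mass number: 210 = A + 0, so A = 210.
Conserve atomic number: 82 = Z − 1, so Z = 83.
Z = 83 is bismuth, so the species is bismuth-210.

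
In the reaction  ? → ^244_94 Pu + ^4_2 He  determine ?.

Cm-248

Conserve mass number: A = 244 + 4, so A = 248.
Conserve atomic number: Z = 94 + 2, so Z = 96.
Z = 96 is curium, so the species is ^248_96 Cm.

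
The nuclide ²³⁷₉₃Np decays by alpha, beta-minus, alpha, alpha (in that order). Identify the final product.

Start: (A, Z) = (237, 93).
After α: (233, 91).
After β⁻: (233, 92).
After α: (229, 90).
After α: (225, 88).
Z = 88 is radium.

Ra-225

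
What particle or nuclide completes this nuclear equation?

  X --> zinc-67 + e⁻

Conserve mass number: A = 67 + 0, so A = 67.
Conserve atomic number: Z = 30 − 1, so Z = 29.
Z = 29 is copper, so the species is copper-67.

Cu-67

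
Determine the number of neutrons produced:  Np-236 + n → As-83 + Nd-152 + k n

2

Conserve mass number: 237 = 83 + 152 + k, so k = 237 − 235 = 2.
Check atomic number: 93 = 33 + 60 + 0 = 93. ✓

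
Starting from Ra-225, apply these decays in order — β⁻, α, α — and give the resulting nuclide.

Start: (A, Z) = (225, 88).
After β⁻: (225, 89).
After α: (221, 87).
After α: (217, 85).
Z = 85 is astatine.

At-217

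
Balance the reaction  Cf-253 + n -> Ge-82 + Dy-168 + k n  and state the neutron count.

4

Conserve mass number: 254 = 82 + 168 + k, so k = 254 − 250 = 4.
Check atomic number: 98 = 32 + 66 + 0 = 98. ✓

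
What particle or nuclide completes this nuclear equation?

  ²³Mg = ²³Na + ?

Conserve mass number: 23 = 23 + A, so A = 0.
Conserve atomic number: 12 = 11 + Z, so Z = 1.
A = 0 and Z = 1 is e⁺ — a positron.

positron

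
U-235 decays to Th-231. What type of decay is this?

alpha decay

ΔA = 231 − 235 = -4; ΔZ = 90 − 92 = -2.
A drops by 4 and Z drops by 2 — the signature of alpha emission.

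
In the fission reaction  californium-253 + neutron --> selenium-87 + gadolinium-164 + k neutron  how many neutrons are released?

3

Conserve mass number: 254 = 87 + 164 + k, so k = 254 − 251 = 3.
Check atomic number: 98 = 34 + 64 + 0 = 98. ✓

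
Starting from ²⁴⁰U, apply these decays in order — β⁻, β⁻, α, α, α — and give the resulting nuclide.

Ra-228

Start: (A, Z) = (240, 92).
After β⁻: (240, 93).
After β⁻: (240, 94).
After α: (236, 92).
After α: (232, 90).
After α: (228, 88).
Z = 88 is radium.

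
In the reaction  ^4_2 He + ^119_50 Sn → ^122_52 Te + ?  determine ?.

Conserve mass number: 4 + 119 = 122 + A, so A = 1.
Conserve atomic number: 2 + 50 = 52 + Z, so Z = 0.
A = 1 and Z = 0 is ^1_0 n — a neutron.

neutron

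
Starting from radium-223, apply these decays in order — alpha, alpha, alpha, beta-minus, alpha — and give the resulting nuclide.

Start: (A, Z) = (223, 88).
After α: (219, 86).
After α: (215, 84).
After α: (211, 82).
After β⁻: (211, 83).
After α: (207, 81).
Z = 81 is thallium.

Tl-207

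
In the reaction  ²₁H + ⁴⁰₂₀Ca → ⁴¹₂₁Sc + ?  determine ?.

neutron

Conserve mass number: 2 + 40 = 41 + A, so A = 1.
Conserve atomic number: 1 + 20 = 21 + Z, so Z = 0.
A = 1 and Z = 0 is ¹₀n — a neutron.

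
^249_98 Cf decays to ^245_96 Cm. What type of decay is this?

alpha decay

ΔA = 245 − 249 = -4; ΔZ = 96 − 98 = -2.
A drops by 4 and Z drops by 2 — the signature of alpha emission.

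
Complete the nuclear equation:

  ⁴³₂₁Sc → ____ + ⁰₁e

Conserve mass number: 43 = A + 0, so A = 43.
Conserve atomic number: 21 = Z + 1, so Z = 20.
Z = 20 is calcium, so the species is ⁴³₂₀Ca.

Ca-43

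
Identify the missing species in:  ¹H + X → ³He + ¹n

triton

Conserve mass number: 1 + A = 3 + 1, so A = 3.
Conserve atomic number: 1 + Z = 2 + 0, so Z = 1.
A = 3 and Z = 1 is ³H — a triton.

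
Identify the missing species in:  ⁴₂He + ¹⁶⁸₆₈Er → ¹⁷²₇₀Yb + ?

gamma ray

Conserve mass number: 4 + 168 = 172 + A, so A = 0.
Conserve atomic number: 2 + 68 = 70 + Z, so Z = 0.
A = 0 and Z = 0 is ⁰₀γ — a gamma ray.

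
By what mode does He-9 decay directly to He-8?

neutron emission

ΔA = 8 − 9 = -1; ΔZ = 2 − 2 = +0.
A drops by 1 with Z unchanged — a neutron was emitted.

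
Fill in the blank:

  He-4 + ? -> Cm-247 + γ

Pu-243

Conserve mass number: 4 + A = 247 + 0, so A = 243.
Conserve atomic number: 2 + Z = 96 + 0, so Z = 94.
Z = 94 is plutonium, so the species is Pu-243.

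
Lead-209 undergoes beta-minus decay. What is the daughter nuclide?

Bi-209

Beta-minus decay: mass number changes by +0, atomic number by +1.
A: 209 = 209; Z: 82 + 1 = 83.
Z = 83 is bismuth, so the daughter is bismuth-209.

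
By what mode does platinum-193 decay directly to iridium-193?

ΔA = 193 − 193 = 0; ΔZ = 77 − 78 = -1.
A is unchanged and Z drops by 1 — a proton has become a neutron (β⁺ emission or electron capture).

beta-plus decay or electron capture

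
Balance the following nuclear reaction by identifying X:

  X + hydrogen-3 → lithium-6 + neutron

alpha particle

Conserve mass number: A + 3 = 6 + 1, so A = 4.
Conserve atomic number: Z + 1 = 3 + 0, so Z = 2.
A = 4 and Z = 2 is helium-4 — an alpha particle.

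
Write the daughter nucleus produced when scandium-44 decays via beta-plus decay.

Ca-44

Beta-plus decay: mass number changes by +0, atomic number by -1.
A: 44 = 44; Z: 21 − 1 = 20.
Z = 20 is calcium, so the daughter is calcium-44.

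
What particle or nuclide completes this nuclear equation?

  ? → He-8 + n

Conserve mass number: A = 8 + 1, so A = 9.
Conserve atomic number: Z = 2 + 0, so Z = 2.
Z = 2 is helium, so the species is He-9.

He-9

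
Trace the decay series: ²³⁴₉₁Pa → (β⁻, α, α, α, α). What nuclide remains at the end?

Start: (A, Z) = (234, 91).
After β⁻: (234, 92).
After α: (230, 90).
After α: (226, 88).
After α: (222, 86).
After α: (218, 84).
Z = 84 is polonium.

Po-218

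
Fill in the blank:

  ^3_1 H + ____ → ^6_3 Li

Conserve mass number: 3 + A = 6, so A = 3.
Conserve atomic number: 1 + Z = 3, so Z = 2.
Z = 2 is helium, so the species is ^3_2 He.

He-3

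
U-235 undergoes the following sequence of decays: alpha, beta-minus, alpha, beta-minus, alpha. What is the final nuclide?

Start: (A, Z) = (235, 92).
After α: (231, 90).
After β⁻: (231, 91).
After α: (227, 89).
After β⁻: (227, 90).
After α: (223, 88).
Z = 88 is radium.

Ra-223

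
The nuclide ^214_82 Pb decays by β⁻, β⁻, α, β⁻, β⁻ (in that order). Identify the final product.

Po-210

Start: (A, Z) = (214, 82).
After β⁻: (214, 83).
After β⁻: (214, 84).
After α: (210, 82).
After β⁻: (210, 83).
After β⁻: (210, 84).
Z = 84 is polonium.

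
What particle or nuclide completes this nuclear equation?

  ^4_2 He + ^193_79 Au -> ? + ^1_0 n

Conserve mass number: 4 + 193 = A + 1, so A = 196.
Conserve atomic number: 2 + 79 = Z + 0, so Z = 81.
Z = 81 is thallium, so the species is ^196_81 Tl.

Tl-196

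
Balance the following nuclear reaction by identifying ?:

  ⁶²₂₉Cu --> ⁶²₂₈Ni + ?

positron

Conserve mass number: 62 = 62 + A, so A = 0.
Conserve atomic number: 29 = 28 + Z, so Z = 1.
A = 0 and Z = 1 is ⁰₁e — a positron.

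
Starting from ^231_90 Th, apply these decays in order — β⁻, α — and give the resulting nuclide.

Ac-227

Start: (A, Z) = (231, 90).
After β⁻: (231, 91).
After α: (227, 89).
Z = 89 is actinium.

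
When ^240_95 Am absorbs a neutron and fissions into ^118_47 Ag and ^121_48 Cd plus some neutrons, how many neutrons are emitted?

Conserve mass number: 241 = 118 + 121 + k, so k = 241 − 239 = 2.
Check atomic number: 95 = 47 + 48 + 0 = 95. ✓

2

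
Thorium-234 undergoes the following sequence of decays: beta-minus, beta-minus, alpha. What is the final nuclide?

Start: (A, Z) = (234, 90).
After β⁻: (234, 91).
After β⁻: (234, 92).
After α: (230, 90).
Z = 90 is thorium.

Th-230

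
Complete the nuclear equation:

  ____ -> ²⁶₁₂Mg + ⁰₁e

Al-26

Conserve mass number: A = 26 + 0, so A = 26.
Conserve atomic number: Z = 12 + 1, so Z = 13.
Z = 13 is aluminium, so the species is ²⁶₁₃Al.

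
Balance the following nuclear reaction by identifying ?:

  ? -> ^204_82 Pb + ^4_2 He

Po-208

Conserve mass number: A = 204 + 4, so A = 208.
Conserve atomic number: Z = 82 + 2, so Z = 84.
Z = 84 is polonium, so the species is ^208_84 Po.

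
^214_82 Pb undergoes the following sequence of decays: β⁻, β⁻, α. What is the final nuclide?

Pb-210

Start: (A, Z) = (214, 82).
After β⁻: (214, 83).
After β⁻: (214, 84).
After α: (210, 82).
Z = 82 is lead.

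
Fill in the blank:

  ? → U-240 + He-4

Pu-244

Conserve mass number: A = 240 + 4, so A = 244.
Conserve atomic number: Z = 92 + 2, so Z = 94.
Z = 94 is plutonium, so the species is Pu-244.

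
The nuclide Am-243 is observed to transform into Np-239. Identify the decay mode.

alpha decay

ΔA = 239 − 243 = -4; ΔZ = 93 − 95 = -2.
A drops by 4 and Z drops by 2 — the signature of alpha emission.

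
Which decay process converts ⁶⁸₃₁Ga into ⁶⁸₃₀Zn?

beta-plus decay or electron capture

ΔA = 68 − 68 = 0; ΔZ = 30 − 31 = -1.
A is unchanged and Z drops by 1 — a proton has become a neutron (β⁺ emission or electron capture).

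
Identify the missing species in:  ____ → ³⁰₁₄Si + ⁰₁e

Conserve mass number: A = 30 + 0, so A = 30.
Conserve atomic number: Z = 14 + 1, so Z = 15.
Z = 15 is phosphorus, so the species is ³⁰₁₅P.

P-30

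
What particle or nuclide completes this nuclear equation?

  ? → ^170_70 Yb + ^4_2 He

Conserve mass number: A = 170 + 4, so A = 174.
Conserve atomic number: Z = 70 + 2, so Z = 72.
Z = 72 is hafnium, so the species is ^174_72 Hf.

Hf-174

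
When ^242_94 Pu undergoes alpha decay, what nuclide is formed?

U-238

Alpha decay: mass number changes by -4, atomic number by -2.
A: 242 − 4 = 238; Z: 94 − 2 = 92.
Z = 92 is uranium, so the daughter is ^238_92 U.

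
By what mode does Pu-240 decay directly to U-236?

ΔA = 236 − 240 = -4; ΔZ = 92 − 94 = -2.
A drops by 4 and Z drops by 2 — the signature of alpha emission.

alpha decay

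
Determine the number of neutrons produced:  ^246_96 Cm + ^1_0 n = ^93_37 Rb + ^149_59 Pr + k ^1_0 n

Conserve mass number: 247 = 93 + 149 + k, so k = 247 − 242 = 5.
Check atomic number: 96 = 37 + 59 + 0 = 96. ✓

5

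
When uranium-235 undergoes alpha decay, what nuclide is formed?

Th-231

Alpha decay: mass number changes by -4, atomic number by -2.
A: 235 − 4 = 231; Z: 92 − 2 = 90.
Z = 90 is thorium, so the daughter is thorium-231.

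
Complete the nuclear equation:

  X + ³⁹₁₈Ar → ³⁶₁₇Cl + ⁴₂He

proton

Conserve mass number: A + 39 = 36 + 4, so A = 1.
Conserve atomic number: Z + 18 = 17 + 2, so Z = 1.
A = 1 and Z = 1 is ¹₁H — a proton.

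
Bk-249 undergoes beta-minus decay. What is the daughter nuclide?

Cf-249

Beta-minus decay: mass number changes by +0, atomic number by +1.
A: 249 = 249; Z: 97 + 1 = 98.
Z = 98 is californium, so the daughter is Cf-249.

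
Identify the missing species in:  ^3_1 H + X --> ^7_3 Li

alpha particle

Conserve mass number: 3 + A = 7, so A = 4.
Conserve atomic number: 1 + Z = 3, so Z = 2.
A = 4 and Z = 2 is ^4_2 He — an alpha particle.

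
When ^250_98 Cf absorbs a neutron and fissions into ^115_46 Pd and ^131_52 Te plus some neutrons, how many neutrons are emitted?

Conserve mass number: 251 = 115 + 131 + k, so k = 251 − 246 = 5.
Check atomic number: 98 = 46 + 52 + 0 = 98. ✓

5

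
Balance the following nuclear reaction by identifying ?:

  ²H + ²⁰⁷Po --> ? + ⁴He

Bi-205

Conserve mass number: 2 + 207 = A + 4, so A = 205.
Conserve atomic number: 1 + 84 = Z + 2, so Z = 83.
Z = 83 is bismuth, so the species is ²⁰⁵Bi.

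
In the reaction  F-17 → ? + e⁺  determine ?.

O-17

Conserve mass number: 17 = A + 0, so A = 17.
Conserve atomic number: 9 = Z + 1, so Z = 8.
Z = 8 is oxygen, so the species is O-17.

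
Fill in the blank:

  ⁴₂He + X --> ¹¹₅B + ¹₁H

Conserve mass number: 4 + A = 11 + 1, so A = 8.
Conserve atomic number: 2 + Z = 5 + 1, so Z = 4.
Z = 4 is beryllium, so the species is ⁸₄Be.

Be-8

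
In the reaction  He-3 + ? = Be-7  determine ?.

Conserve mass number: 3 + A = 7, so A = 4.
Conserve atomic number: 2 + Z = 4, so Z = 2.
A = 4 and Z = 2 is He-4 — an alpha particle.

alpha particle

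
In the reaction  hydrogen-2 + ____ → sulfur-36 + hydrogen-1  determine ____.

S-35

Conserve mass number: 2 + A = 36 + 1, so A = 35.
Conserve atomic number: 1 + Z = 16 + 1, so Z = 16.
Z = 16 is sulfur, so the species is sulfur-35.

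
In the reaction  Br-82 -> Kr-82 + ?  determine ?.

Conserve mass number: 82 = 82 + A, so A = 0.
Conserve atomic number: 35 = 36 + Z, so Z = -1.
A = 0 and Z = -1 is e⁻ — a beta-minus particle.

beta-minus particle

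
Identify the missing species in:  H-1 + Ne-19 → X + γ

Na-20

Conserve mass number: 1 + 19 = A + 0, so A = 20.
Conserve atomic number: 1 + 10 = Z + 0, so Z = 11.
Z = 11 is sodium, so the species is Na-20.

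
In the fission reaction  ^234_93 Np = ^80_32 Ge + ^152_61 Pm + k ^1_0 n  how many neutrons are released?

2

Conserve mass number: 234 = 80 + 152 + k, so k = 234 − 232 = 2.
Check atomic number: 93 = 32 + 61 + 0 = 93. ✓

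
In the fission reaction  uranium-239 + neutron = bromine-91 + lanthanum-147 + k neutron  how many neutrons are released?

2

Conserve mass number: 240 = 91 + 147 + k, so k = 240 − 238 = 2.
Check atomic number: 92 = 35 + 57 + 0 = 92. ✓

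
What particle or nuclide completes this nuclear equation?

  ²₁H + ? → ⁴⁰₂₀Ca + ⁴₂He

Sc-42

Conserve mass number: 2 + A = 40 + 4, so A = 42.
Conserve atomic number: 1 + Z = 20 + 2, so Z = 21.
Z = 21 is scandium, so the species is ⁴²₂₁Sc.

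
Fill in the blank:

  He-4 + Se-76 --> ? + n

Kr-79

Conserve mass number: 4 + 76 = A + 1, so A = 79.
Conserve atomic number: 2 + 34 = Z + 0, so Z = 36.
Z = 36 is krypton, so the species is Kr-79.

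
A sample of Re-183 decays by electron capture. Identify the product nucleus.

Electron capture: mass number changes by +0, atomic number by -1.
A: 183 = 183; Z: 75 − 1 = 74.
Z = 74 is tungsten, so the daughter is W-183.

W-183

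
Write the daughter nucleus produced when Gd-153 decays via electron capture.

Eu-153

Electron capture: mass number changes by +0, atomic number by -1.
A: 153 = 153; Z: 64 − 1 = 63.
Z = 63 is europium, so the daughter is Eu-153.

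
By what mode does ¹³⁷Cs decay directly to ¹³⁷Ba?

beta-minus decay

ΔA = 137 − 137 = 0; ΔZ = 56 − 55 = +1.
A is unchanged and Z rises by 1 — a neutron has become a proton (β⁻ decay).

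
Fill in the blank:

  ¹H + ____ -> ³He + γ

deuteron

Conserve mass number: 1 + A = 3 + 0, so A = 2.
Conserve atomic number: 1 + Z = 2 + 0, so Z = 1.
A = 2 and Z = 1 is ²H — a deuteron.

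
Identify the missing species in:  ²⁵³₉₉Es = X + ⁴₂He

Bk-249

Conserve mass number: 253 = A + 4, so A = 249.
Conserve atomic number: 99 = Z + 2, so Z = 97.
Z = 97 is berkelium, so the species is ²⁴⁹₉₇Bk.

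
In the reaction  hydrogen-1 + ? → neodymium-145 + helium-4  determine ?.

Pm-148

Conserve mass number: 1 + A = 145 + 4, so A = 148.
Conserve atomic number: 1 + Z = 60 + 2, so Z = 61.
Z = 61 is promethium, so the species is promethium-148.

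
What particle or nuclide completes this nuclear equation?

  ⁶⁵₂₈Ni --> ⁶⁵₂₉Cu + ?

Conserve mass number: 65 = 65 + A, so A = 0.
Conserve atomic number: 28 = 29 + Z, so Z = -1.
A = 0 and Z = -1 is ⁰₋₁e — a beta-minus particle.

beta-minus particle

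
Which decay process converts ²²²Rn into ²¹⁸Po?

ΔA = 218 − 222 = -4; ΔZ = 84 − 86 = -2.
A drops by 4 and Z drops by 2 — the signature of alpha emission.

alpha decay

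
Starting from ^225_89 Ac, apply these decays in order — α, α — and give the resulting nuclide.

At-217

Start: (A, Z) = (225, 89).
After α: (221, 87).
After α: (217, 85).
Z = 85 is astatine.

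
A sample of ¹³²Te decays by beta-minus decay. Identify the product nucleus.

I-132

Beta-minus decay: mass number changes by +0, atomic number by +1.
A: 132 = 132; Z: 52 + 1 = 53.
Z = 53 is iodine, so the daughter is ¹³²I.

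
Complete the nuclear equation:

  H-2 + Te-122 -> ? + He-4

Conserve mass number: 2 + 122 = A + 4, so A = 120.
Conserve atomic number: 1 + 52 = Z + 2, so Z = 51.
Z = 51 is antimony, so the species is Sb-120.

Sb-120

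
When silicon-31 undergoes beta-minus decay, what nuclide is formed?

P-31

Beta-minus decay: mass number changes by +0, atomic number by +1.
A: 31 = 31; Z: 14 + 1 = 15.
Z = 15 is phosphorus, so the daughter is phosphorus-31.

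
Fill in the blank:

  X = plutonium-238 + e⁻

Conserve mass number: A = 238 + 0, so A = 238.
Conserve atomic number: Z = 94 − 1, so Z = 93.
Z = 93 is neptunium, so the species is neptunium-238.

Np-238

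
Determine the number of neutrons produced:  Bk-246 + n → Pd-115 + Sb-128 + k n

Conserve mass number: 247 = 115 + 128 + k, so k = 247 − 243 = 4.
Check atomic number: 97 = 46 + 51 + 0 = 97. ✓

4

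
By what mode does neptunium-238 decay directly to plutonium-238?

beta-minus decay

ΔA = 238 − 238 = 0; ΔZ = 94 − 93 = +1.
A is unchanged and Z rises by 1 — a neutron has become a proton (β⁻ decay).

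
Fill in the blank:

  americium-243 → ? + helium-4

Np-239

Conserve mass number: 243 = A + 4, so A = 239.
Conserve atomic number: 95 = Z + 2, so Z = 93.
Z = 93 is neptunium, so the species is neptunium-239.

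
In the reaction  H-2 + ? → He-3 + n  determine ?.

Conserve mass number: 2 + A = 3 + 1, so A = 2.
Conserve atomic number: 1 + Z = 2 + 0, so Z = 1.
A = 2 and Z = 1 is H-2 — a deuteron.

deuteron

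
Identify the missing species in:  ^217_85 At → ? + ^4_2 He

Bi-213

Conserve mass number: 217 = A + 4, so A = 213.
Conserve atomic number: 85 = Z + 2, so Z = 83.
Z = 83 is bismuth, so the species is ^213_83 Bi.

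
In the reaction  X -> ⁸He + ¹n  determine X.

Conserve mass number: A = 8 + 1, so A = 9.
Conserve atomic number: Z = 2 + 0, so Z = 2.
Z = 2 is helium, so the species is ⁹He.

He-9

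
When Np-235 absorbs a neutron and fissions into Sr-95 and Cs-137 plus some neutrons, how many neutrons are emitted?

4

Conserve mass number: 236 = 95 + 137 + k, so k = 236 − 232 = 4.
Check atomic number: 93 = 38 + 55 + 0 = 93. ✓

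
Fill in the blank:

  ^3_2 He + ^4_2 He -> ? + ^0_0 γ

Be-7

Conserve mass number: 3 + 4 = A + 0, so A = 7.
Conserve atomic number: 2 + 2 = Z + 0, so Z = 4.
Z = 4 is beryllium, so the species is ^7_4 Be.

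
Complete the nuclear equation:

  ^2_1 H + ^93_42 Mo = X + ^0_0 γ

Tc-95

Conserve mass number: 2 + 93 = A + 0, so A = 95.
Conserve atomic number: 1 + 42 = Z + 0, so Z = 43.
Z = 43 is technetium, so the species is ^95_43 Tc.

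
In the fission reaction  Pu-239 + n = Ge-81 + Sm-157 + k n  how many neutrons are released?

Conserve mass number: 240 = 81 + 157 + k, so k = 240 − 238 = 2.
Check atomic number: 94 = 32 + 62 + 0 = 94. ✓

2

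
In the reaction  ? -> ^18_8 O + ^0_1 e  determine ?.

Conserve mass number: A = 18 + 0, so A = 18.
Conserve atomic number: Z = 8 + 1, so Z = 9.
Z = 9 is fluorine, so the species is ^18_9 F.

F-18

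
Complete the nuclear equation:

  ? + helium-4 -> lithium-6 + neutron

Conserve mass number: A + 4 = 6 + 1, so A = 3.
Conserve atomic number: Z + 2 = 3 + 0, so Z = 1.
A = 3 and Z = 1 is hydrogen-3 — a triton.

triton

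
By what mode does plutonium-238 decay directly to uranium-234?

alpha decay

ΔA = 234 − 238 = -4; ΔZ = 92 − 94 = -2.
A drops by 4 and Z drops by 2 — the signature of alpha emission.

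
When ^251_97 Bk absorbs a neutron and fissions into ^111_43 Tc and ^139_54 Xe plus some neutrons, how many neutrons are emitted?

2

Conserve mass number: 252 = 111 + 139 + k, so k = 252 − 250 = 2.
Check atomic number: 97 = 43 + 54 + 0 = 97. ✓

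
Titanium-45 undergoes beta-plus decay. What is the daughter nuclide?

Beta-plus decay: mass number changes by +0, atomic number by -1.
A: 45 = 45; Z: 22 − 1 = 21.
Z = 21 is scandium, so the daughter is scandium-45.

Sc-45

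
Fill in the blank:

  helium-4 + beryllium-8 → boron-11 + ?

Conserve mass number: 4 + 8 = 11 + A, so A = 1.
Conserve atomic number: 2 + 4 = 5 + Z, so Z = 1.
A = 1 and Z = 1 is hydrogen-1 — a proton.

proton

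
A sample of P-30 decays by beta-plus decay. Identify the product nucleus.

Beta-plus decay: mass number changes by +0, atomic number by -1.
A: 30 = 30; Z: 15 − 1 = 14.
Z = 14 is silicon, so the daughter is Si-30.

Si-30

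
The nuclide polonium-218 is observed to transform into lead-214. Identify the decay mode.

alpha decay

ΔA = 214 − 218 = -4; ΔZ = 82 − 84 = -2.
A drops by 4 and Z drops by 2 — the signature of alpha emission.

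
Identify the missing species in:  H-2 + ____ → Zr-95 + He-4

Nb-97

Conserve mass number: 2 + A = 95 + 4, so A = 97.
Conserve atomic number: 1 + Z = 40 + 2, so Z = 41.
Z = 41 is niobium, so the species is Nb-97.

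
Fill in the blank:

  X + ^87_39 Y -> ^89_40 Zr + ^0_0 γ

Conserve mass number: A + 87 = 89 + 0, so A = 2.
Conserve atomic number: Z + 39 = 40 + 0, so Z = 1.
A = 2 and Z = 1 is ^2_1 H — a deuteron.

deuteron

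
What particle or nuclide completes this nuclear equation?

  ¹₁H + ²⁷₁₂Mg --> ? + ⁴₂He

Na-24

Conserve mass number: 1 + 27 = A + 4, so A = 24.
Conserve atomic number: 1 + 12 = Z + 2, so Z = 11.
Z = 11 is sodium, so the species is ²⁴₁₁Na.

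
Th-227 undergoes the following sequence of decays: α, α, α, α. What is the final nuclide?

Start: (A, Z) = (227, 90).
After α: (223, 88).
After α: (219, 86).
After α: (215, 84).
After α: (211, 82).
Z = 82 is lead.

Pb-211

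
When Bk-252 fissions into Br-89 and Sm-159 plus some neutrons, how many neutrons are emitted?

4

Conserve mass number: 252 = 89 + 159 + k, so k = 252 − 248 = 4.
Check atomic number: 97 = 35 + 62 + 0 = 97. ✓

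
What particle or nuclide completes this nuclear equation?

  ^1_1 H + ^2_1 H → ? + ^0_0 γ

Conserve mass number: 1 + 2 = A + 0, so A = 3.
Conserve atomic number: 1 + 1 = Z + 0, so Z = 2.
Z = 2 is helium, so the species is ^3_2 He.

He-3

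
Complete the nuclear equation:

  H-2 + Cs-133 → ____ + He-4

Xe-131

Conserve mass number: 2 + 133 = A + 4, so A = 131.
Conserve atomic number: 1 + 55 = Z + 2, so Z = 54.
Z = 54 is xenon, so the species is Xe-131.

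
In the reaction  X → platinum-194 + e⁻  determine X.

Conserve mass number: A = 194 + 0, so A = 194.
Conserve atomic number: Z = 78 − 1, so Z = 77.
Z = 77 is iridium, so the species is iridium-194.

Ir-194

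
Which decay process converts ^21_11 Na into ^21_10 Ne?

beta-plus decay or electron capture

ΔA = 21 − 21 = 0; ΔZ = 10 − 11 = -1.
A is unchanged and Z drops by 1 — a proton has become a neutron (β⁺ emission or electron capture).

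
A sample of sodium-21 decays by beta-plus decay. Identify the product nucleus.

Beta-plus decay: mass number changes by +0, atomic number by -1.
A: 21 = 21; Z: 11 − 1 = 10.
Z = 10 is neon, so the daughter is neon-21.

Ne-21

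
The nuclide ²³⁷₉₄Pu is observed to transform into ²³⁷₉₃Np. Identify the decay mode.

beta-plus decay or electron capture

ΔA = 237 − 237 = 0; ΔZ = 93 − 94 = -1.
A is unchanged and Z drops by 1 — a proton has become a neutron (β⁺ emission or electron capture).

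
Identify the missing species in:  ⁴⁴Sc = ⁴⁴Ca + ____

Conserve mass number: 44 = 44 + A, so A = 0.
Conserve atomic number: 21 = 20 + Z, so Z = 1.
A = 0 and Z = 1 is e⁺ — a positron.

positron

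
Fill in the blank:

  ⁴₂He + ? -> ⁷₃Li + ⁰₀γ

triton

Conserve mass number: 4 + A = 7 + 0, so A = 3.
Conserve atomic number: 2 + Z = 3 + 0, so Z = 1.
A = 3 and Z = 1 is ³₁H — a triton.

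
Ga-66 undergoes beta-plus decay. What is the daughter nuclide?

Beta-plus decay: mass number changes by +0, atomic number by -1.
A: 66 = 66; Z: 31 − 1 = 30.
Z = 30 is zinc, so the daughter is Zn-66.

Zn-66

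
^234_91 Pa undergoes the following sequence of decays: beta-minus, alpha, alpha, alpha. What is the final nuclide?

Rn-222

Start: (A, Z) = (234, 91).
After β⁻: (234, 92).
After α: (230, 90).
After α: (226, 88).
After α: (222, 86).
Z = 86 is radon.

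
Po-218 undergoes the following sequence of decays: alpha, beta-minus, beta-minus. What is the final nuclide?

Po-214

Start: (A, Z) = (218, 84).
After α: (214, 82).
After β⁻: (214, 83).
After β⁻: (214, 84).
Z = 84 is polonium.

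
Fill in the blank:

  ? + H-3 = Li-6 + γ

Conserve mass number: A + 3 = 6 + 0, so A = 3.
Conserve atomic number: Z + 1 = 3 + 0, so Z = 2.
Z = 2 is helium, so the species is He-3.

He-3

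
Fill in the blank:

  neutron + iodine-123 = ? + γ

Conserve mass number: 1 + 123 = A + 0, so A = 124.
Conserve atomic number: 0 + 53 = Z + 0, so Z = 53.
Z = 53 is iodine, so the species is iodine-124.

I-124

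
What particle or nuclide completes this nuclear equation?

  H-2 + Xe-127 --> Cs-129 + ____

Conserve mass number: 2 + 127 = 129 + A, so A = 0.
Conserve atomic number: 1 + 54 = 55 + Z, so Z = 0.
A = 0 and Z = 0 is γ — a gamma ray.

gamma ray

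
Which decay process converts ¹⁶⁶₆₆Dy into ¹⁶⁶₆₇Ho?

ΔA = 166 − 166 = 0; ΔZ = 67 − 66 = +1.
A is unchanged and Z rises by 1 — a neutron has become a proton (β⁻ decay).

beta-minus decay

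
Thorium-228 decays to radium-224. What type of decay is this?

ΔA = 224 − 228 = -4; ΔZ = 88 − 90 = -2.
A drops by 4 and Z drops by 2 — the signature of alpha emission.

alpha decay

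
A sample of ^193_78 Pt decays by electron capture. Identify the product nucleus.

Ir-193

Electron capture: mass number changes by +0, atomic number by -1.
A: 193 = 193; Z: 78 − 1 = 77.
Z = 77 is iridium, so the daughter is ^193_77 Ir.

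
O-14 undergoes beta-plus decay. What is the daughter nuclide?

Beta-plus decay: mass number changes by +0, atomic number by -1.
A: 14 = 14; Z: 8 − 1 = 7.
Z = 7 is nitrogen, so the daughter is N-14.

N-14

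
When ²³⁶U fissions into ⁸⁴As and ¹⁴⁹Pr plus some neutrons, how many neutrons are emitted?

Conserve mass number: 236 = 84 + 149 + k, so k = 236 − 233 = 3.
Check atomic number: 92 = 33 + 59 + 0 = 92. ✓

3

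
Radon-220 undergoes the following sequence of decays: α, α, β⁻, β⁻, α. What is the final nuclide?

Start: (A, Z) = (220, 86).
After α: (216, 84).
After α: (212, 82).
After β⁻: (212, 83).
After β⁻: (212, 84).
After α: (208, 82).
Z = 82 is lead.

Pb-208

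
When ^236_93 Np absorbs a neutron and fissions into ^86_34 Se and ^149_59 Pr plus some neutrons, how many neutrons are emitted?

Conserve mass number: 237 = 86 + 149 + k, so k = 237 − 235 = 2.
Check atomic number: 93 = 34 + 59 + 0 = 93. ✓

2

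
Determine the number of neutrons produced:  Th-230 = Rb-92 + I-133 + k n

5

Conserve mass number: 230 = 92 + 133 + k, so k = 230 − 225 = 5.
Check atomic number: 90 = 37 + 53 + 0 = 90. ✓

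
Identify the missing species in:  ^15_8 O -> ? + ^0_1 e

Conserve mass number: 15 = A + 0, so A = 15.
Conserve atomic number: 8 = Z + 1, so Z = 7.
Z = 7 is nitrogen, so the species is ^15_7 N.

N-15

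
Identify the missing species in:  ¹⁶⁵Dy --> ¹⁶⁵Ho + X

beta-minus particle

Conserve mass number: 165 = 165 + A, so A = 0.
Conserve atomic number: 66 = 67 + Z, so Z = -1.
A = 0 and Z = -1 is e⁻ — a beta-minus particle.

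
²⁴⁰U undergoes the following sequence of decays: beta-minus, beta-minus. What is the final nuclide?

Pu-240

Start: (A, Z) = (240, 92).
After β⁻: (240, 93).
After β⁻: (240, 94).
Z = 94 is plutonium.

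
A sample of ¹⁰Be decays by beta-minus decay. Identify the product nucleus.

Beta-minus decay: mass number changes by +0, atomic number by +1.
A: 10 = 10; Z: 4 + 1 = 5.
Z = 5 is boron, so the daughter is ¹⁰B.

B-10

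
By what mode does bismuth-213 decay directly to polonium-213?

ΔA = 213 − 213 = 0; ΔZ = 84 − 83 = +1.
A is unchanged and Z rises by 1 — a neutron has become a proton (β⁻ decay).

beta-minus decay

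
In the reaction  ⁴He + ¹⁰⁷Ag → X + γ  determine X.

In-111

Conserve mass number: 4 + 107 = A + 0, so A = 111.
Conserve atomic number: 2 + 47 = Z + 0, so Z = 49.
Z = 49 is indium, so the species is ¹¹¹In.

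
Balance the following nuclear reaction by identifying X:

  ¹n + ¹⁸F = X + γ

Conserve mass number: 1 + 18 = A + 0, so A = 19.
Conserve atomic number: 0 + 9 = Z + 0, so Z = 9.
Z = 9 is fluorine, so the species is ¹⁹F.

F-19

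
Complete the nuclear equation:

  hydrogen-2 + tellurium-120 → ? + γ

I-122

Conserve mass number: 2 + 120 = A + 0, so A = 122.
Conserve atomic number: 1 + 52 = Z + 0, so Z = 53.
Z = 53 is iodine, so the species is iodine-122.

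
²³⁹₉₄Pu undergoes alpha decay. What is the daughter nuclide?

U-235

Alpha decay: mass number changes by -4, atomic number by -2.
A: 239 − 4 = 235; Z: 94 − 2 = 92.
Z = 92 is uranium, so the daughter is ²³⁵₉₂U.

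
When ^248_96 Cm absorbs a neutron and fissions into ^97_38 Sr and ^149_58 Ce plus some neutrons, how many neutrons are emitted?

Conserve mass number: 249 = 97 + 149 + k, so k = 249 − 246 = 3.
Check atomic number: 96 = 38 + 58 + 0 = 96. ✓

3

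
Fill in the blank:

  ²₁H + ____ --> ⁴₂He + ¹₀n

triton

Conserve mass number: 2 + A = 4 + 1, so A = 3.
Conserve atomic number: 1 + Z = 2 + 0, so Z = 1.
A = 3 and Z = 1 is ³₁H — a triton.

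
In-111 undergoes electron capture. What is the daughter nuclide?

Electron capture: mass number changes by +0, atomic number by -1.
A: 111 = 111; Z: 49 − 1 = 48.
Z = 48 is cadmium, so the daughter is Cd-111.

Cd-111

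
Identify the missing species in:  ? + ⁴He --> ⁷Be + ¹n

Conserve mass number: A + 4 = 7 + 1, so A = 4.
Conserve atomic number: Z + 2 = 4 + 0, so Z = 2.
A = 4 and Z = 2 is ⁴He — an alpha particle.

alpha particle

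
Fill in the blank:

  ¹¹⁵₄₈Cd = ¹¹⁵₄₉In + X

beta-minus particle

Conserve mass number: 115 = 115 + A, so A = 0.
Conserve atomic number: 48 = 49 + Z, so Z = -1.
A = 0 and Z = -1 is ⁰₋₁e — a beta-minus particle.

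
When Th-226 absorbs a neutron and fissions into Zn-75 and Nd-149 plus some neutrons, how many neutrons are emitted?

Conserve mass number: 227 = 75 + 149 + k, so k = 227 − 224 = 3.
Check atomic number: 90 = 30 + 60 + 0 = 90. ✓

3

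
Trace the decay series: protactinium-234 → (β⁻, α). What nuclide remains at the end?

Start: (A, Z) = (234, 91).
After β⁻: (234, 92).
After α: (230, 90).
Z = 90 is thorium.

Th-230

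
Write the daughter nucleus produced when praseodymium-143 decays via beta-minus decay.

Nd-143

Beta-minus decay: mass number changes by +0, atomic number by +1.
A: 143 = 143; Z: 59 + 1 = 60.
Z = 60 is neodymium, so the daughter is neodymium-143.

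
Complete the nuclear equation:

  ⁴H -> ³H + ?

neutron

Conserve mass number: 4 = 3 + A, so A = 1.
Conserve atomic number: 1 = 1 + Z, so Z = 0.
A = 1 and Z = 0 is ¹n — a neutron.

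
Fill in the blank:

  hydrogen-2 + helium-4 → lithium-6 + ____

Conserve mass number: 2 + 4 = 6 + A, so A = 0.
Conserve atomic number: 1 + 2 = 3 + Z, so Z = 0.
A = 0 and Z = 0 is γ — a gamma ray.

gamma ray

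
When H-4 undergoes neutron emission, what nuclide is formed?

Neutron emission: mass number changes by -1, atomic number by +0.
A: 4 − 1 = 3; Z: 1 = 1.
Z = 1 is hydrogen, so the daughter is H-3.

H-3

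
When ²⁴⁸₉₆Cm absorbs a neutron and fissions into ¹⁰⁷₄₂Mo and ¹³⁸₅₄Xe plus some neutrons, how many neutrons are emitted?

Conserve mass number: 249 = 107 + 138 + k, so k = 249 − 245 = 4.
Check atomic number: 96 = 42 + 54 + 0 = 96. ✓

4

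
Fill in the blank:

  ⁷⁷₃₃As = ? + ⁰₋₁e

Se-77

Conserve mass number: 77 = A + 0, so A = 77.
Conserve atomic number: 33 = Z − 1, so Z = 34.
Z = 34 is selenium, so the species is ⁷⁷₃₄Se.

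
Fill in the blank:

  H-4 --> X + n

H-3

Conserve mass number: 4 = A + 1, so A = 3.
Conserve atomic number: 1 = Z + 0, so Z = 1.
A = 3 and Z = 1 is H-3 — a triton.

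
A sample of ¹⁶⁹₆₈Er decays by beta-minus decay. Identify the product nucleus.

Beta-minus decay: mass number changes by +0, atomic number by +1.
A: 169 = 169; Z: 68 + 1 = 69.
Z = 69 is thulium, so the daughter is ¹⁶⁹₆₉Tm.

Tm-169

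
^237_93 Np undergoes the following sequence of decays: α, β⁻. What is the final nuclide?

Start: (A, Z) = (237, 93).
After α: (233, 91).
After β⁻: (233, 92).
Z = 92 is uranium.

U-233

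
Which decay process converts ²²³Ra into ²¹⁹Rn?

alpha decay

ΔA = 219 − 223 = -4; ΔZ = 86 − 88 = -2.
A drops by 4 and Z drops by 2 — the signature of alpha emission.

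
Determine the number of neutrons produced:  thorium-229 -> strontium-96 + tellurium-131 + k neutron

2

Conserve mass number: 229 = 96 + 131 + k, so k = 229 − 227 = 2.
Check atomic number: 90 = 38 + 52 + 0 = 90. ✓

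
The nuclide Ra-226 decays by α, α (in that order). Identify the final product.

Start: (A, Z) = (226, 88).
After α: (222, 86).
After α: (218, 84).
Z = 84 is polonium.

Po-218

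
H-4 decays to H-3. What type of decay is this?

neutron emission

ΔA = 3 − 4 = -1; ΔZ = 1 − 1 = +0.
A drops by 1 with Z unchanged — a neutron was emitted.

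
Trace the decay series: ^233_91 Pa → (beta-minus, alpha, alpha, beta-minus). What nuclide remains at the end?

Start: (A, Z) = (233, 91).
After β⁻: (233, 92).
After α: (229, 90).
After α: (225, 88).
After β⁻: (225, 89).
Z = 89 is actinium.

Ac-225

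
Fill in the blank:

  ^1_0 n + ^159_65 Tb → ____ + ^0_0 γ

Conserve mass number: 1 + 159 = A + 0, so A = 160.
Conserve atomic number: 0 + 65 = Z + 0, so Z = 65.
Z = 65 is terbium, so the species is ^160_65 Tb.

Tb-160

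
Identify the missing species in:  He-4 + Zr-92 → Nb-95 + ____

Conserve mass number: 4 + 92 = 95 + A, so A = 1.
Conserve atomic number: 2 + 40 = 41 + Z, so Z = 1.
A = 1 and Z = 1 is H-1 — a proton.

proton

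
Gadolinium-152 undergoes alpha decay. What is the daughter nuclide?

Sm-148

Alpha decay: mass number changes by -4, atomic number by -2.
A: 152 − 4 = 148; Z: 64 − 2 = 62.
Z = 62 is samarium, so the daughter is samarium-148.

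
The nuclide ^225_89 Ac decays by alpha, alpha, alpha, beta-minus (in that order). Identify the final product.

Start: (A, Z) = (225, 89).
After α: (221, 87).
After α: (217, 85).
After α: (213, 83).
After β⁻: (213, 84).
Z = 84 is polonium.

Po-213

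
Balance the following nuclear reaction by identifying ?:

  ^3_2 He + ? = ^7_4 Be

Conserve mass number: 3 + A = 7, so A = 4.
Conserve atomic number: 2 + Z = 4, so Z = 2.
A = 4 and Z = 2 is ^4_2 He — an alpha particle.

alpha particle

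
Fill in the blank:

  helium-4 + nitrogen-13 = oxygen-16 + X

proton

Conserve mass number: 4 + 13 = 16 + A, so A = 1.
Conserve atomic number: 2 + 7 = 8 + Z, so Z = 1.
A = 1 and Z = 1 is hydrogen-1 — a proton.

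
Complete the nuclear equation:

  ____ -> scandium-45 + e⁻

Conserve mass number: A = 45 + 0, so A = 45.
Conserve atomic number: Z = 21 − 1, so Z = 20.
Z = 20 is calcium, so the species is calcium-45.

Ca-45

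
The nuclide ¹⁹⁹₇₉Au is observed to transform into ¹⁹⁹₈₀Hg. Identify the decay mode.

ΔA = 199 − 199 = 0; ΔZ = 80 − 79 = +1.
A is unchanged and Z rises by 1 — a neutron has become a proton (β⁻ decay).

beta-minus decay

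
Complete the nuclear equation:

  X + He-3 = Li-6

triton

Conserve mass number: A + 3 = 6, so A = 3.
Conserve atomic number: Z + 2 = 3, so Z = 1.
A = 3 and Z = 1 is H-3 — a triton.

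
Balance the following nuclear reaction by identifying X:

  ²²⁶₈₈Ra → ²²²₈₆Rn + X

alpha particle

Conserve mass number: 226 = 222 + A, so A = 4.
Conserve atomic number: 88 = 86 + Z, so Z = 2.
A = 4 and Z = 2 is ⁴₂He — an alpha particle.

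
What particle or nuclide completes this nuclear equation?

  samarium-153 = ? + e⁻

Eu-153

Conserve mass number: 153 = A + 0, so A = 153.
Conserve atomic number: 62 = Z − 1, so Z = 63.
Z = 63 is europium, so the species is europium-153.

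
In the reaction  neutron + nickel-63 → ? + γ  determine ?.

Ni-64

Conserve mass number: 1 + 63 = A + 0, so A = 64.
Conserve atomic number: 0 + 28 = Z + 0, so Z = 28.
Z = 28 is nickel, so the species is nickel-64.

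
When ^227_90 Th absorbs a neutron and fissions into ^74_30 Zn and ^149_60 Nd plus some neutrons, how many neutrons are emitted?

Conserve mass number: 228 = 74 + 149 + k, so k = 228 − 223 = 5.
Check atomic number: 90 = 30 + 60 + 0 = 90. ✓

5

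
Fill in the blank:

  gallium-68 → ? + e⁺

Zn-68

Conserve mass number: 68 = A + 0, so A = 68.
Conserve atomic number: 31 = Z + 1, so Z = 30.
Z = 30 is zinc, so the species is zinc-68.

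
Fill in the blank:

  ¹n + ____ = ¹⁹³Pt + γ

Conserve mass number: 1 + A = 193 + 0, so A = 192.
Conserve atomic number: 0 + Z = 78 + 0, so Z = 78.
Z = 78 is platinum, so the species is ¹⁹²Pt.

Pt-192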